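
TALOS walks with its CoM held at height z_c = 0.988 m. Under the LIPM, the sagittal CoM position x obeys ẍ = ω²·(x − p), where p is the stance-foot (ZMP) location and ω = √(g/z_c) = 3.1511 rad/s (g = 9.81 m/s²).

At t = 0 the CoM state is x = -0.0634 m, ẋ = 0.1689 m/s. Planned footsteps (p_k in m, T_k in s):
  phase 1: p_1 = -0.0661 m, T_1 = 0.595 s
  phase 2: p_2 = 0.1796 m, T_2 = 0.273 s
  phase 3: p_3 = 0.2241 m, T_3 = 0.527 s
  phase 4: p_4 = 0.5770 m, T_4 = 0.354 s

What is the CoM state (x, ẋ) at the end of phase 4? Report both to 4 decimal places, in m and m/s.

phase 1: p=-0.0661, T=0.595, ωT=1.874904, cosh=3.336783, sinh=3.183413; start (x,ẋ)=(-0.063400, 0.168900) → end (x,ẋ)=(0.113541, 0.590667)
phase 2: p=0.1796, T=0.273, ωT=0.860250, cosh=1.393404, sinh=0.970348; start (x,ẋ)=(0.113541, 0.590667) → end (x,ẋ)=(0.269443, 0.621053)
phase 3: p=0.2241, T=0.527, ωT=1.660630, cosh=2.726321, sinh=2.536302; start (x,ẋ)=(0.269443, 0.621053) → end (x,ẋ)=(0.847602, 2.055579)
phase 4: p=0.5770, T=0.354, ωT=1.115489, cosh=1.689408, sinh=1.361653; start (x,ẋ)=(0.847602, 2.055579) → end (x,ẋ)=(1.922414, 4.633785)

x = 1.9224, ẋ = 4.6338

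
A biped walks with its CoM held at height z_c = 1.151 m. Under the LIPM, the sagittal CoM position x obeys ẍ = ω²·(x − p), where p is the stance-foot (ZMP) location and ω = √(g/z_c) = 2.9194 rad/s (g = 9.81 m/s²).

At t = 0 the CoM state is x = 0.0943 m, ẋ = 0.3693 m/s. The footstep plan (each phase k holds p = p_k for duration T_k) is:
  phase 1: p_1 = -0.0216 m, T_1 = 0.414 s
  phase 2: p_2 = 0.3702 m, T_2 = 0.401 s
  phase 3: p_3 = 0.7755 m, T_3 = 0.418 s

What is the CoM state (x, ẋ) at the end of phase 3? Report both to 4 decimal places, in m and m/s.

x = 2.3049, ẋ = 4.9197

phase 1: p=-0.0216, T=0.414, ωT=1.208632, cosh=1.823752, sinh=1.525147; start (x,ẋ)=(0.094300, 0.369300) → end (x,ẋ)=(0.382702, 1.189558)
phase 2: p=0.3702, T=0.401, ωT=1.170679, cosh=1.767169, sinh=1.457013; start (x,ẋ)=(0.382702, 1.189558) → end (x,ẋ)=(0.985977, 2.155328)
phase 3: p=0.7755, T=0.418, ωT=1.220309, cosh=1.841687, sinh=1.546548; start (x,ẋ)=(0.985977, 2.155328) → end (x,ẋ)=(2.304915, 4.919742)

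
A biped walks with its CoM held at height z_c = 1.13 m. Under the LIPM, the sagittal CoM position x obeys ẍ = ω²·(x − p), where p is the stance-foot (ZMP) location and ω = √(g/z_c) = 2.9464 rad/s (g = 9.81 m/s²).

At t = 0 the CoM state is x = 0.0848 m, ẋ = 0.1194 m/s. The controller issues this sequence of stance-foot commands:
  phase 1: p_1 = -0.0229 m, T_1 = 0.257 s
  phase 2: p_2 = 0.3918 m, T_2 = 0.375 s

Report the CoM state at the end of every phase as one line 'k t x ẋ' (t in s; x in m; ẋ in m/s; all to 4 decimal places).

1 0.2570 0.1509 0.4192
2 0.6320 0.1794 -0.2517

phase 1: p=-0.0229, T=0.257, ωT=0.757225, cosh=1.300658, sinh=0.831692; start (x,ẋ)=(0.084800, 0.119400) → end (x,ẋ)=(0.150884, 0.419217)
phase 2: p=0.3918, T=0.375, ωT=1.104900, cosh=1.675083, sinh=1.343839; start (x,ẋ)=(0.150884, 0.419217) → end (x,ẋ)=(0.179449, -0.251679)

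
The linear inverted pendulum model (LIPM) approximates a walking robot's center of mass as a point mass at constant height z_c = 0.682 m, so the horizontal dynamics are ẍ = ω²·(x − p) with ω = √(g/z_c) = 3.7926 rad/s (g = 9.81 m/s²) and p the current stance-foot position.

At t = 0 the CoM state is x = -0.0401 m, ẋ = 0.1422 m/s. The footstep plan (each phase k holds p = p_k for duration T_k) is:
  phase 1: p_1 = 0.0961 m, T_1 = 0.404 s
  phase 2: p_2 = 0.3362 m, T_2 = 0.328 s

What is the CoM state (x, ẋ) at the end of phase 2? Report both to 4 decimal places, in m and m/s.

phase 1: p=0.0961, T=0.404, ωT=1.532210, cosh=2.422227, sinh=2.206169; start (x,ẋ)=(-0.040100, 0.142200) → end (x,ẋ)=(-0.151089, -0.795161)
phase 2: p=0.3362, T=0.328, ωT=1.243973, cosh=1.878803, sinh=1.590566; start (x,ẋ)=(-0.151089, -0.795161) → end (x,ẋ)=(-0.912800, -4.433464)

x = -0.9128, ẋ = -4.4335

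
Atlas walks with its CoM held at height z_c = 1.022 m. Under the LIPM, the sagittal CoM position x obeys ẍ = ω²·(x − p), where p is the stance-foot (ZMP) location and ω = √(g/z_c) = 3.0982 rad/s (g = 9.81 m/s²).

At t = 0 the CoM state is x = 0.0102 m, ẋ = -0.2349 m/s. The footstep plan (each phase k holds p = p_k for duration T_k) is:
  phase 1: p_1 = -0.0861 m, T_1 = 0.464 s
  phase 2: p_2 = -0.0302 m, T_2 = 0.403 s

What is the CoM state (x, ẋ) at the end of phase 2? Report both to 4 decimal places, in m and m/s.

x = 0.0205, ẋ = 0.1705

phase 1: p=-0.0861, T=0.464, ωT=1.437565, cosh=2.223968, sinh=1.986462; start (x,ẋ)=(0.010200, -0.234900) → end (x,ẋ)=(-0.022542, 0.070264)
phase 2: p=-0.0302, T=0.403, ωT=1.248575, cosh=1.886142, sinh=1.599229; start (x,ẋ)=(-0.022542, 0.070264) → end (x,ẋ)=(0.020513, 0.170472)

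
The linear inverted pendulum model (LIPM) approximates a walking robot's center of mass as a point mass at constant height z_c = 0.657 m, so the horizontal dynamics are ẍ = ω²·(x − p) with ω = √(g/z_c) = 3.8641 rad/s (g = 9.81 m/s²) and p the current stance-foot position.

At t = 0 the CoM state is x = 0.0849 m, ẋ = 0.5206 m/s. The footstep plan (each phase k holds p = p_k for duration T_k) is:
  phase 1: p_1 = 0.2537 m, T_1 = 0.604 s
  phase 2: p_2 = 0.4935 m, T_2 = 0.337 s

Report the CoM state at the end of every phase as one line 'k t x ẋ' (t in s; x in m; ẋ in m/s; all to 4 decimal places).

phase 1: p=0.2537, T=0.604, ωT=2.333916, cosh=5.207594, sinh=5.110679; start (x,ẋ)=(0.084900, 0.520600) → end (x,ẋ)=(0.063206, -0.622418)
phase 2: p=0.4935, T=0.337, ωT=1.302202, cosh=1.974658, sinh=1.702726; start (x,ẋ)=(0.063206, -0.622418) → end (x,ẋ)=(-0.630453, -4.060182)

1 0.6040 0.0632 -0.6224
2 0.9410 -0.6305 -4.0602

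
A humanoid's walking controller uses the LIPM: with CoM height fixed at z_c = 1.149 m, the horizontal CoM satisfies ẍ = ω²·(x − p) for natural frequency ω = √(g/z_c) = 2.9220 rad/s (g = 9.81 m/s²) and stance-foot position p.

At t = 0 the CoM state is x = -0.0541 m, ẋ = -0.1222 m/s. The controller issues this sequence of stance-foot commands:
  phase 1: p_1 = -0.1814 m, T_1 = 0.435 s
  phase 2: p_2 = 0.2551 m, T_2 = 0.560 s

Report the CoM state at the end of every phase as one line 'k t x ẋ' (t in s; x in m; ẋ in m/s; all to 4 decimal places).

phase 1: p=-0.1814, T=0.435, ωT=1.271070, cosh=1.922598, sinh=1.642067; start (x,ẋ)=(-0.054100, -0.122200) → end (x,ẋ)=(-0.005326, 0.375859)
phase 2: p=0.2551, T=0.560, ωT=1.636320, cosh=2.665464, sinh=2.470769; start (x,ẋ)=(-0.005326, 0.375859) → end (x,ẋ)=(-0.121238, -0.878326)

1 0.4350 -0.0053 0.3759
2 0.9950 -0.1212 -0.8783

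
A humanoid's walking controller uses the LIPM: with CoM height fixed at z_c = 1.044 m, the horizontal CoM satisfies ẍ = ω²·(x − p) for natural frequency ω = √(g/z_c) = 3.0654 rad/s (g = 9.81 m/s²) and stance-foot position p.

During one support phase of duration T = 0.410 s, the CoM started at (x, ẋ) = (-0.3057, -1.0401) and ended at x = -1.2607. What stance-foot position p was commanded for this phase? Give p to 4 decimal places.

ωT = 3.0654·0.410 = 1.256814; cosh(ωT) = 1.899383, sinh(ωT) = 1.614824
x(T) = p + (x₀−p)·cosh(ωT) + (ẋ₀/ω)·sinh(ωT) ⇒ p·(1 − cosh) = x(T) − x₀·cosh − (ẋ₀/ω)·sinh
numerator   = -1.2607 − (-0.3057)·1.899383 − (-1.0401/3.0654)·1.614824 = -0.132144
denominator = 1 − 1.899383 = -0.899383
p = -0.132144 / -0.899383 = 0.1469

p = 0.1469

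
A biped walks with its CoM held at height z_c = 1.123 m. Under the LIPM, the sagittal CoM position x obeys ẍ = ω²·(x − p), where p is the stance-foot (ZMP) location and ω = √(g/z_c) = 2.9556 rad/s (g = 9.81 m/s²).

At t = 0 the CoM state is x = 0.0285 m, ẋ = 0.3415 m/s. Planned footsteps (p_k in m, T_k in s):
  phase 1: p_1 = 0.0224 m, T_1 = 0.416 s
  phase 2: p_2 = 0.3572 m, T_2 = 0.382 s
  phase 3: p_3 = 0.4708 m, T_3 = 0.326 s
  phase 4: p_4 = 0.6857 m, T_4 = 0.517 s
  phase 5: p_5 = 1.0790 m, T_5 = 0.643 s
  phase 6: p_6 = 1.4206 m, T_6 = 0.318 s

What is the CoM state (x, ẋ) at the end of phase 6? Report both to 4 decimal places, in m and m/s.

phase 1: p=0.0224, T=0.416, ωT=1.229530, cosh=1.856025, sinh=1.563595; start (x,ẋ)=(0.028500, 0.341500) → end (x,ẋ)=(0.214385, 0.662023)
phase 2: p=0.3572, T=0.382, ωT=1.129039, cosh=1.708014, sinh=1.384670; start (x,ẋ)=(0.214385, 0.662023) → end (x,ẋ)=(0.423421, 0.546269)
phase 3: p=0.4708, T=0.326, ωT=0.963526, cosh=1.501233, sinh=1.119688; start (x,ẋ)=(0.423421, 0.546269) → end (x,ẋ)=(0.606619, 0.663283)
phase 4: p=0.6857, T=0.517, ωT=1.528045, cosh=2.413059, sinh=2.196099; start (x,ẋ)=(0.606619, 0.663283) → end (x,ẋ)=(0.987713, 1.087246)
phase 5: p=1.0790, T=0.643, ωT=1.900451, cosh=3.419205, sinh=3.269704; start (x,ẋ)=(0.987713, 1.087246) → end (x,ẋ)=(1.969665, 2.835330)
phase 6: p=1.4206, T=0.318, ωT=0.939881, cosh=1.475175, sinh=1.084501; start (x,ẋ)=(1.969665, 2.835330) → end (x,ẋ)=(3.270937, 5.942555)

x = 3.2709, ẋ = 5.9426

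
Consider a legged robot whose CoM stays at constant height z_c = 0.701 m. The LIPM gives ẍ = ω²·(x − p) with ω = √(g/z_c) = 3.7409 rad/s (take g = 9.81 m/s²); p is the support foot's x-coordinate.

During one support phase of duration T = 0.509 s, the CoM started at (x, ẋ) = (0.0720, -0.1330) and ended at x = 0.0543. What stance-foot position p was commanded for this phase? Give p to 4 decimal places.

p = 0.0313

ωT = 3.7409·0.509 = 1.904118; cosh(ωT) = 3.431219, sinh(ωT) = 3.282265
x(T) = p + (x₀−p)·cosh(ωT) + (ẋ₀/ω)·sinh(ωT) ⇒ p·(1 − cosh) = x(T) − x₀·cosh − (ẋ₀/ω)·sinh
numerator   = 0.0543 − (0.0720)·3.431219 − (-0.1330/3.7409)·3.282265 = -0.076054
denominator = 1 − 3.431219 = -2.431219
p = -0.076054 / -2.431219 = 0.0313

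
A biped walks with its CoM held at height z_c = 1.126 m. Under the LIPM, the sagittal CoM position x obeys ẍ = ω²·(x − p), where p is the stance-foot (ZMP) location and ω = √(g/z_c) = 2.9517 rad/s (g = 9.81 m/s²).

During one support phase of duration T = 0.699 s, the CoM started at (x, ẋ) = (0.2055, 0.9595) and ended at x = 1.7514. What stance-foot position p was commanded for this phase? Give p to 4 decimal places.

p = 0.1097

ωT = 2.9517·0.699 = 2.063238; cosh(ωT) = 3.999230, sinh(ωT) = 3.872188
x(T) = p + (x₀−p)·cosh(ωT) + (ẋ₀/ω)·sinh(ωT) ⇒ p·(1 − cosh) = x(T) − x₀·cosh − (ẋ₀/ω)·sinh
numerator   = 1.7514 − (0.2055)·3.999230 − (0.9595/2.9517)·3.872188 = -0.329162
denominator = 1 − 3.999230 = -2.999230
p = -0.329162 / -2.999230 = 0.1097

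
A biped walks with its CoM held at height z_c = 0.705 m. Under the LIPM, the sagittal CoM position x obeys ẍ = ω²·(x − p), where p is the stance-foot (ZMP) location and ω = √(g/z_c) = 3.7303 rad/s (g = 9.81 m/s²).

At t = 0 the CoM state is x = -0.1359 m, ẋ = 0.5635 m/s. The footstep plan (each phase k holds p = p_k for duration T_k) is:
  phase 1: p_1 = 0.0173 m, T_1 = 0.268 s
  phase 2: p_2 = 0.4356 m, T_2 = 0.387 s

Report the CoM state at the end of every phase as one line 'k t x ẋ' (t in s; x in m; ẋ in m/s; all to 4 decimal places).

1 0.2680 -0.0416 0.1980
2 0.6550 -0.5253 -3.1174

phase 1: p=0.0173, T=0.268, ωT=0.999720, cosh=1.542752, sinh=1.174770; start (x,ẋ)=(-0.135900, 0.563500) → end (x,ẋ)=(-0.041589, 0.197981)
phase 2: p=0.4356, T=0.387, ωT=1.443626, cosh=2.236049, sinh=1.999979; start (x,ẋ)=(-0.041589, 0.197981) → end (x,ẋ)=(-0.525271, -3.117381)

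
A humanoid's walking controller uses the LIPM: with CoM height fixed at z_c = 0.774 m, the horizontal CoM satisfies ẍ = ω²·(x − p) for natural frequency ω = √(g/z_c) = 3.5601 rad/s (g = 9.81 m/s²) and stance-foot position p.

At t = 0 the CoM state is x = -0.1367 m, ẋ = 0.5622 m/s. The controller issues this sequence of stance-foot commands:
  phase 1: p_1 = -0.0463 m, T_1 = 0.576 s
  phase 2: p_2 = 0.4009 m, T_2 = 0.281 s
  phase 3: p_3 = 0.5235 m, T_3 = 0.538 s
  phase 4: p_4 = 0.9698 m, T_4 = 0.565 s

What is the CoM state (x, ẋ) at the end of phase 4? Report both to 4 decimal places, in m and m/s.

x = 1.5118, ẋ = 2.1630

phase 1: p=-0.0463, T=0.576, ωT=2.050618, cosh=3.950678, sinh=3.822022; start (x,ẋ)=(-0.136700, 0.562200) → end (x,ẋ)=(0.200121, 0.991018)
phase 2: p=0.4009, T=0.281, ωT=1.000388, cosh=1.543537, sinh=1.175800; start (x,ẋ)=(0.200121, 0.991018) → end (x,ẋ)=(0.418295, 0.689217)
phase 3: p=0.5235, T=0.538, ωT=1.915334, cosh=3.468249, sinh=3.320956; start (x,ẋ)=(0.418295, 0.689217) → end (x,ẋ)=(0.801543, 1.146544)
phase 4: p=0.9698, T=0.565, ωT=2.011456, cosh=3.803995, sinh=3.670201; start (x,ẋ)=(0.801543, 1.146544) → end (x,ẋ)=(1.511753, 2.162952)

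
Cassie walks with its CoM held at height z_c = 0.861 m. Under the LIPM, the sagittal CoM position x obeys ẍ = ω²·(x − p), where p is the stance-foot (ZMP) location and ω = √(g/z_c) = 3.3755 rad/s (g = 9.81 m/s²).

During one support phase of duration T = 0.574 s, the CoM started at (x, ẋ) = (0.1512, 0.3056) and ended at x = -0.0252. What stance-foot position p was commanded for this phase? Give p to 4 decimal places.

ωT = 3.3755·0.574 = 1.937537; cosh(ωT) = 3.542845, sinh(ωT) = 3.398787
x(T) = p + (x₀−p)·cosh(ωT) + (ẋ₀/ω)·sinh(ωT) ⇒ p·(1 − cosh) = x(T) − x₀·cosh − (ẋ₀/ω)·sinh
numerator   = -0.0252 − (0.1512)·3.542845 − (0.3056/3.3755)·3.398787 = -0.868587
denominator = 1 − 3.542845 = -2.542845
p = -0.868587 / -2.542845 = 0.3416

p = 0.3416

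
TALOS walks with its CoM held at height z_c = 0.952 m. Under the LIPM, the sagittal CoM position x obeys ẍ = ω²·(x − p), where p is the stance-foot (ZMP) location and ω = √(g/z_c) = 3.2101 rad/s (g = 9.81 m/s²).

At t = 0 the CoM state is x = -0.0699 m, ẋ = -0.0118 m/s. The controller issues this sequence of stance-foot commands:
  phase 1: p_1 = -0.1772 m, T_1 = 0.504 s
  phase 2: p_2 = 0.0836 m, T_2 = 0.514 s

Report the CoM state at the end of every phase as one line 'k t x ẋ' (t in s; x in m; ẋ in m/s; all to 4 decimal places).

1 0.5040 0.0951 0.8033
2 1.0180 0.7420 2.2609

phase 1: p=-0.1772, T=0.504, ωT=1.617890, cosh=2.620379, sinh=2.422062; start (x,ẋ)=(-0.069900, -0.011800) → end (x,ẋ)=(0.095063, 0.803344)
phase 2: p=0.0836, T=0.514, ωT=1.649991, cosh=2.699493, sinh=2.507442; start (x,ẋ)=(0.095063, 0.803344) → end (x,ẋ)=(0.742045, 2.260892)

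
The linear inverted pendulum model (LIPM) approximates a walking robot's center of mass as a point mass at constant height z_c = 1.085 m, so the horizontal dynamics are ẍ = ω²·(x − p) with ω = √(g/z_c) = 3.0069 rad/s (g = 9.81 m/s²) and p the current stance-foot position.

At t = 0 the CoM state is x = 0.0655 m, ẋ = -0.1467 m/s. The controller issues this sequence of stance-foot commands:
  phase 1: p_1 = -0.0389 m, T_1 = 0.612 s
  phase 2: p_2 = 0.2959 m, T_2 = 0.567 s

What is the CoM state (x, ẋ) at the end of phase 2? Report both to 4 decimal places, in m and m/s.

phase 1: p=-0.0389, T=0.612, ωT=1.840223, cosh=3.228362, sinh=3.069580; start (x,ẋ)=(0.065500, -0.146700) → end (x,ẋ)=(0.148383, 0.490003)
phase 2: p=0.2959, T=0.567, ωT=1.704912, cosh=2.841346, sinh=2.659557; start (x,ẋ)=(0.148383, 0.490003) → end (x,ẋ)=(0.310153, 0.212570)

x = 0.3102, ẋ = 0.2126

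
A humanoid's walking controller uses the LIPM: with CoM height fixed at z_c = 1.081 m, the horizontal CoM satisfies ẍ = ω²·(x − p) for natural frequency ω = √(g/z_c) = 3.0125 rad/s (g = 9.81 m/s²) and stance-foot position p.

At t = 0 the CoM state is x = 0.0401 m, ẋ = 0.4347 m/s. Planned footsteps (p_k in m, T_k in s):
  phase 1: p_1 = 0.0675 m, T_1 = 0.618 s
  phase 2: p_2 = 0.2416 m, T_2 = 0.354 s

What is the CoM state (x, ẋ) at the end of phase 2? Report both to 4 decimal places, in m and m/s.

phase 1: p=0.0675, T=0.618, ωT=1.861725, cosh=3.295116, sinh=3.139711; start (x,ẋ)=(0.040100, 0.434700) → end (x,ẋ)=(0.430270, 1.173227)
phase 2: p=0.2416, T=0.354, ωT=1.066425, cosh=1.624606, sinh=1.280369; start (x,ẋ)=(0.430270, 1.173227) → end (x,ẋ)=(1.046759, 2.633755)

x = 1.0468, ẋ = 2.6338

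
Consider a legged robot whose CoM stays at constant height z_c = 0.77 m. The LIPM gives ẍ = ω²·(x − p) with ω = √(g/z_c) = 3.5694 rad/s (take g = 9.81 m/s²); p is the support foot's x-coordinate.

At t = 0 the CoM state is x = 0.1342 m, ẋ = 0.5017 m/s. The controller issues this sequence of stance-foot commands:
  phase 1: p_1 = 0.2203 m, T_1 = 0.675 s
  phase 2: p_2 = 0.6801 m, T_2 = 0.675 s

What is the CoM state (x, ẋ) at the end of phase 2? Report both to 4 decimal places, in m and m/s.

phase 1: p=0.2203, T=0.675, ωT=2.409345, cosh=5.608272, sinh=5.518398; start (x,ẋ)=(0.134200, 0.501700) → end (x,ẋ)=(0.513071, 1.117727)
phase 2: p=0.6801, T=0.675, ωT=2.409345, cosh=5.608272, sinh=5.518398; start (x,ẋ)=(0.513071, 1.117727) → end (x,ẋ)=(1.471393, 2.978480)

x = 1.4714, ẋ = 2.9785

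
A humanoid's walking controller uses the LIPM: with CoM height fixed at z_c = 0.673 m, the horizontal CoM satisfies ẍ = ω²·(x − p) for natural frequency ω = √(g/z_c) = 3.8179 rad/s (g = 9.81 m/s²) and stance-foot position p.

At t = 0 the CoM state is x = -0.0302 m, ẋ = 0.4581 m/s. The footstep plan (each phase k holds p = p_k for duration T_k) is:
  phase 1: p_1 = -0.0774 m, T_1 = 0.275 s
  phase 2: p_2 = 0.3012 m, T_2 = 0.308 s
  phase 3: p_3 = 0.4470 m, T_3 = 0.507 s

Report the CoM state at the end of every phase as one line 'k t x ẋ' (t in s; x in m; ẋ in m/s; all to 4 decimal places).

phase 1: p=-0.0774, T=0.275, ωT=1.049923, cosh=1.603697, sinh=1.253732; start (x,ẋ)=(-0.030200, 0.458100) → end (x,ẋ)=(0.148727, 0.960582)
phase 2: p=0.3012, T=0.308, ωT=1.175913, cosh=1.774819, sinh=1.466282; start (x,ẋ)=(0.148727, 0.960582) → end (x,ẋ)=(0.399503, 0.851296)
phase 3: p=0.4470, T=0.507, ωT=1.935675, cosh=3.536524, sinh=3.392197; start (x,ẋ)=(0.399503, 0.851296) → end (x,ẋ)=(1.035402, 2.395498)

1 0.2750 0.1487 0.9606
2 0.5830 0.3995 0.8513
3 1.0900 1.0354 2.3955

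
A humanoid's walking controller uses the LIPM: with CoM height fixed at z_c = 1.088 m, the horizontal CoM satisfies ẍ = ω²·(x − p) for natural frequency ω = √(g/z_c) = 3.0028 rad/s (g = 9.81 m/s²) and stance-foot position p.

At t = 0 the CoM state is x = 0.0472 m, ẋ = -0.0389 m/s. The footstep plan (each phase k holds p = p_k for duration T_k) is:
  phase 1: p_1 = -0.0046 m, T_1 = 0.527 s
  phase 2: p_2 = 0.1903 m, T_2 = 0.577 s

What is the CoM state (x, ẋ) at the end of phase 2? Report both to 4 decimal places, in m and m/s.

x = 0.1577, ẋ = -0.0014

phase 1: p=-0.0046, T=0.527, ωT=1.582476, cosh=2.536228, sinh=2.330762; start (x,ẋ)=(0.047200, -0.038900) → end (x,ẋ)=(0.096583, 0.263879)
phase 2: p=0.1903, T=0.577, ωT=1.732616, cosh=2.916124, sinh=2.739303; start (x,ẋ)=(0.096583, 0.263879) → end (x,ẋ)=(0.157732, -0.001376)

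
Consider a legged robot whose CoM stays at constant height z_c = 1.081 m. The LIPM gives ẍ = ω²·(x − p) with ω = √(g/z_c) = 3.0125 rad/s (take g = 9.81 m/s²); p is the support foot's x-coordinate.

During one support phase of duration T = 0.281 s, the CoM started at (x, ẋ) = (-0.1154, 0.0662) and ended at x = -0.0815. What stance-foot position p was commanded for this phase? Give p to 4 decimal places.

p = -0.1496

ωT = 3.0125·0.281 = 0.846513; cosh(ωT) = 1.380205, sinh(ωT) = 0.951297
x(T) = p + (x₀−p)·cosh(ωT) + (ẋ₀/ω)·sinh(ωT) ⇒ p·(1 − cosh) = x(T) − x₀·cosh − (ẋ₀/ω)·sinh
numerator   = -0.0815 − (-0.1154)·1.380205 − (0.0662/3.0125)·0.951297 = 0.056871
denominator = 1 − 1.380205 = -0.380205
p = 0.056871 / -0.380205 = -0.1496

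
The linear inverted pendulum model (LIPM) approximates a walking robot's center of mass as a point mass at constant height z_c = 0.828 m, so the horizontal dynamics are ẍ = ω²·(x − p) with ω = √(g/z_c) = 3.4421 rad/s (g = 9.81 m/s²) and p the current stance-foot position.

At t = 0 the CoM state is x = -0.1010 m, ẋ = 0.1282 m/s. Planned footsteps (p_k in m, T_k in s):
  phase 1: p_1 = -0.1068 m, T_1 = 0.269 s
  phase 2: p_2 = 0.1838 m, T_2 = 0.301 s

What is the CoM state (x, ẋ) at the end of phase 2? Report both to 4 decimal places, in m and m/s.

phase 1: p=-0.1068, T=0.269, ωT=0.925925, cosh=1.460183, sinh=1.064018; start (x,ẋ)=(-0.101000, 0.128200) → end (x,ẋ)=(-0.058702, 0.208438)
phase 2: p=0.1838, T=0.301, ωT=1.036072, cosh=1.586486, sinh=1.231640; start (x,ẋ)=(-0.058702, 0.208438) → end (x,ẋ)=(-0.126343, -0.697386)

x = -0.1263, ẋ = -0.6974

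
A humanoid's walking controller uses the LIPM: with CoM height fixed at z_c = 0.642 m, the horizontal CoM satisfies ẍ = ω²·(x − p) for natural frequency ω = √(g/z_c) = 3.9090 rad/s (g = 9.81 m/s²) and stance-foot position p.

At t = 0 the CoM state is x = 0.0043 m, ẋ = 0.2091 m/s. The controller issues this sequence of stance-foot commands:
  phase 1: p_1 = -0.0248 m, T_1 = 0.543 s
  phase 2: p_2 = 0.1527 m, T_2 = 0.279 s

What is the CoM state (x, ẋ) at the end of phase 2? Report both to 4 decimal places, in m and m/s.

x = 0.8848, ẋ = 3.0988

phase 1: p=-0.0248, T=0.543, ωT=2.122587, cosh=4.236220, sinh=4.116498; start (x,ẋ)=(0.004300, 0.209100) → end (x,ẋ)=(0.318673, 1.354053)
phase 2: p=0.1527, T=0.279, ωT=1.090611, cosh=1.656052, sinh=1.320040; start (x,ẋ)=(0.318673, 1.354053) → end (x,ẋ)=(0.884814, 3.098811)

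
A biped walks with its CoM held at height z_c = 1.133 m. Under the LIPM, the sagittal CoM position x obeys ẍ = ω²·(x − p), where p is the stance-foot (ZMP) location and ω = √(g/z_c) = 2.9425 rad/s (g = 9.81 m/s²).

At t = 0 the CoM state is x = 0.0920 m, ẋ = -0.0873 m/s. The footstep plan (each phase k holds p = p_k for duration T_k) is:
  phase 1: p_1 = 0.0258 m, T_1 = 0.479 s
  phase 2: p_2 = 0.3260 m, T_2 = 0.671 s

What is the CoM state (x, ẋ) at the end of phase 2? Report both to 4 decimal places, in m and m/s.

phase 1: p=0.0258, T=0.479, ωT=1.409457, cosh=2.169005, sinh=1.924729; start (x,ẋ)=(0.092000, -0.087300) → end (x,ẋ)=(0.112284, 0.185571)
phase 2: p=0.3260, T=0.671, ωT=1.974418, cosh=3.670633, sinh=3.531790; start (x,ẋ)=(0.112284, 0.185571) → end (x,ẋ)=(-0.235738, -1.539838)

x = -0.2357, ẋ = -1.5398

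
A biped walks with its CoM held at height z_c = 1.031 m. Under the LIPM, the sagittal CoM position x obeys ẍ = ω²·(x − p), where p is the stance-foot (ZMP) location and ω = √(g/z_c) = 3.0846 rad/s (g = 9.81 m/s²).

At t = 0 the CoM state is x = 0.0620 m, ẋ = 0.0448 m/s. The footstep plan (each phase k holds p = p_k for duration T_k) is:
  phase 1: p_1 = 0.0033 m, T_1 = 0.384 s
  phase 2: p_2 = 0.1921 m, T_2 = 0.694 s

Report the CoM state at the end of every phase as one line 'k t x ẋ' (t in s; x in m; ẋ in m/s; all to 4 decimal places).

phase 1: p=0.0033, T=0.384, ωT=1.184486, cosh=1.787455, sinh=1.481552; start (x,ẋ)=(0.062000, 0.044800) → end (x,ẋ)=(0.129741, 0.348337)
phase 2: p=0.1921, T=0.694, ωT=2.140712, cosh=4.311533, sinh=4.193962; start (x,ẋ)=(0.129741, 0.348337) → end (x,ẋ)=(0.396853, 0.695150)

1 0.3840 0.1297 0.3483
2 1.0780 0.3969 0.6952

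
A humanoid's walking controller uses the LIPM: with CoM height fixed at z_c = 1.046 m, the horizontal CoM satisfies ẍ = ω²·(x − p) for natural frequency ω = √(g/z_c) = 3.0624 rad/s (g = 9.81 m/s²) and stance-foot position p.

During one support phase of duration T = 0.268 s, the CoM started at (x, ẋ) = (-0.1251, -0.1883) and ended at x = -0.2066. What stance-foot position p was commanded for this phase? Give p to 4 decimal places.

p = -0.0544

ωT = 3.0624·0.268 = 0.820723; cosh(ωT) = 1.356128, sinh(ωT) = 0.916015
x(T) = p + (x₀−p)·cosh(ωT) + (ẋ₀/ω)·sinh(ωT) ⇒ p·(1 − cosh) = x(T) − x₀·cosh − (ẋ₀/ω)·sinh
numerator   = -0.2066 − (-0.1251)·1.356128 − (-0.1883/3.0624)·0.916015 = 0.019375
denominator = 1 − 1.356128 = -0.356128
p = 0.019375 / -0.356128 = -0.0544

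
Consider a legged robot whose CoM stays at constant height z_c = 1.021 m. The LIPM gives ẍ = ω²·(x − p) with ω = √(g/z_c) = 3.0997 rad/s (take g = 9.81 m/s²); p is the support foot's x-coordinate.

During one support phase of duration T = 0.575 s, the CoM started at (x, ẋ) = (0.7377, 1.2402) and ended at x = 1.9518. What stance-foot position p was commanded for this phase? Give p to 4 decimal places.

p = 0.7091

ωT = 3.0997·0.575 = 1.782327; cosh(ωT) = 3.055960, sinh(ωT) = 2.887714
x(T) = p + (x₀−p)·cosh(ωT) + (ẋ₀/ω)·sinh(ωT) ⇒ p·(1 − cosh) = x(T) − x₀·cosh − (ẋ₀/ω)·sinh
numerator   = 1.9518 − (0.7377)·3.055960 − (1.2402/3.0997)·2.887714 = -1.457966
denominator = 1 − 3.055960 = -2.055960
p = -1.457966 / -2.055960 = 0.7091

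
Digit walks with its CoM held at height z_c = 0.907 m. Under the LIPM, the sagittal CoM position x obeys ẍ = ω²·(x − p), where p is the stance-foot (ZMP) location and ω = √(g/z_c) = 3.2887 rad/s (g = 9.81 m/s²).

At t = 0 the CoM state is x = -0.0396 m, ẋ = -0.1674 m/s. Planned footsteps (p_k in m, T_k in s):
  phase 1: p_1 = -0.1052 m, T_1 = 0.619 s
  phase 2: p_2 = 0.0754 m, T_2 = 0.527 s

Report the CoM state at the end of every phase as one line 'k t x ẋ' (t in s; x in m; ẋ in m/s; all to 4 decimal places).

1 0.6190 -0.0413 0.1601
2 1.1460 -0.1317 -0.5851

phase 1: p=-0.1052, T=0.619, ωT=2.035705, cosh=3.894120, sinh=3.763531; start (x,ẋ)=(-0.039600, -0.167400) → end (x,ẋ)=(-0.041315, 0.160064)
phase 2: p=0.0754, T=0.527, ωT=1.733145, cosh=2.917574, sinh=2.740847; start (x,ẋ)=(-0.041315, 0.160064) → end (x,ẋ)=(-0.131727, -0.585054)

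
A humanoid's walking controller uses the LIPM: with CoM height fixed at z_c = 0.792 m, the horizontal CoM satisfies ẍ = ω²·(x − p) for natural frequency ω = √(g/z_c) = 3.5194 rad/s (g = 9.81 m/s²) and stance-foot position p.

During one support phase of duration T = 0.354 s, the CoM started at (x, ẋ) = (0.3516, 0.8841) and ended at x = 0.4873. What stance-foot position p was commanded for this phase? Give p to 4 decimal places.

ωT = 3.5194·0.354 = 1.245868; cosh(ωT) = 1.881820, sinh(ωT) = 1.594129
x(T) = p + (x₀−p)·cosh(ωT) + (ẋ₀/ω)·sinh(ωT) ⇒ p·(1 − cosh) = x(T) − x₀·cosh − (ẋ₀/ω)·sinh
numerator   = 0.4873 − (0.3516)·1.881820 − (0.8841/3.5194)·1.594129 = -0.574805
denominator = 1 − 1.881820 = -0.881820
p = -0.574805 / -0.881820 = 0.6518

p = 0.6518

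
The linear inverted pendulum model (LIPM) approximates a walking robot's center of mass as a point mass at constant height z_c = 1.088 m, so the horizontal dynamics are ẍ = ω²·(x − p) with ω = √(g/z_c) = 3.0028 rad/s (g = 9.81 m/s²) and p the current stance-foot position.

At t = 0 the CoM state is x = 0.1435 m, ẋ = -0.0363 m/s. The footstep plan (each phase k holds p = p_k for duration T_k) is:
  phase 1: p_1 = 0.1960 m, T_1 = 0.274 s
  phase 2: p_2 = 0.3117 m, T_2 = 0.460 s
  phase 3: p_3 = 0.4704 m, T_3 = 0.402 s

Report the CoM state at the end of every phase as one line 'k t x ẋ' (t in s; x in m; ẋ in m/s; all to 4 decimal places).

phase 1: p=0.1960, T=0.274, ωT=0.822767, cosh=1.358003, sinh=0.918788; start (x,ẋ)=(0.143500, -0.036300) → end (x,ẋ)=(0.113598, -0.194140)
phase 2: p=0.3117, T=0.460, ωT=1.381288, cosh=2.115640, sinh=1.864385; start (x,ẋ)=(0.113598, -0.194140) → end (x,ẋ)=(-0.227951, -1.519780)
phase 3: p=0.4704, T=0.402, ωT=1.207126, cosh=1.821457, sinh=1.522402; start (x,ẋ)=(-0.227951, -1.519780) → end (x,ẋ)=(-1.572135, -5.960702)

1 0.2740 0.1136 -0.1941
2 0.7340 -0.2280 -1.5198
3 1.1360 -1.5721 -5.9607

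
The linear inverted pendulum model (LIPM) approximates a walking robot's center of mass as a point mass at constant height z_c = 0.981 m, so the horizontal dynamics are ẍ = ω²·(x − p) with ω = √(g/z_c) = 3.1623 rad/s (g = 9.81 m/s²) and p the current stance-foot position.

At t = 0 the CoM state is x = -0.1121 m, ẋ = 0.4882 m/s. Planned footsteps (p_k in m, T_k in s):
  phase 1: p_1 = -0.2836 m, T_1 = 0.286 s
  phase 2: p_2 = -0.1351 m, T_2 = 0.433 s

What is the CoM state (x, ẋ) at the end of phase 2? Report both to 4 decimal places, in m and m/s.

phase 1: p=-0.2836, T=0.286, ωT=0.904418, cosh=1.437635, sinh=1.032858; start (x,ẋ)=(-0.112100, 0.488200) → end (x,ẋ)=(0.122408, 1.262008)
phase 2: p=-0.1351, T=0.433, ωT=1.369276, cosh=2.093397, sinh=1.839106; start (x,ẋ)=(0.122408, 1.262008) → end (x,ẋ)=(1.137916, 4.139501)

x = 1.1379, ẋ = 4.1395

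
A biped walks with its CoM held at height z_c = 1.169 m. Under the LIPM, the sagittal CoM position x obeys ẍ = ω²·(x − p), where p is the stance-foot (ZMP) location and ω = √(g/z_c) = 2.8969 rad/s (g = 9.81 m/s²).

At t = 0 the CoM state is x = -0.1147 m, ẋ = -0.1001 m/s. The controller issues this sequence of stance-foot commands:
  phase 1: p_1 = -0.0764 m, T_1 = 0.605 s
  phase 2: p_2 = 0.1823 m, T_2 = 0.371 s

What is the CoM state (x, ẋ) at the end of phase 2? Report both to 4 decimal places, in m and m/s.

x = -0.8565, ẋ = -2.7529

phase 1: p=-0.0764, T=0.605, ωT=1.752625, cosh=2.971522, sinh=2.798203; start (x,ẋ)=(-0.114700, -0.100100) → end (x,ẋ)=(-0.286899, -0.607914)
phase 2: p=0.1823, T=0.371, ωT=1.074750, cosh=1.635322, sinh=1.293939; start (x,ẋ)=(-0.286899, -0.607914) → end (x,ẋ)=(-0.856524, -2.752884)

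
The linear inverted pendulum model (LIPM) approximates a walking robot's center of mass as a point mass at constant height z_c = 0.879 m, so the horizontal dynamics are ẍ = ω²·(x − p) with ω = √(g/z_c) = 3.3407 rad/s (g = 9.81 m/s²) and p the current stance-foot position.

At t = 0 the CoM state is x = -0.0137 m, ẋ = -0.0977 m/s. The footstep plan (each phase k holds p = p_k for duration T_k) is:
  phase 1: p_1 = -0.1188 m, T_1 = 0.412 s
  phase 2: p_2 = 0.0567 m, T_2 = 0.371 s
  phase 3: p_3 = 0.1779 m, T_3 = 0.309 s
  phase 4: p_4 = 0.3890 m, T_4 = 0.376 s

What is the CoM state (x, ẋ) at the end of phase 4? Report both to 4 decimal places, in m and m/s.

x = 1.5093, ẋ = 3.9983

phase 1: p=-0.1188, T=0.412, ωT=1.376368, cosh=2.106493, sinh=1.853999; start (x,ẋ)=(-0.013700, -0.097700) → end (x,ẋ)=(0.048372, 0.445149)
phase 2: p=0.0567, T=0.371, ωT=1.239400, cosh=1.871549, sinh=1.581991; start (x,ẋ)=(0.048372, 0.445149) → end (x,ẋ)=(0.251913, 0.789102)
phase 3: p=0.1779, T=0.309, ωT=1.032276, cosh=1.581822, sinh=1.225627; start (x,ẋ)=(0.251913, 0.789102) → end (x,ẋ)=(0.584480, 1.551264)
phase 4: p=0.3890, T=0.376, ωT=1.256103, cosh=1.898236, sinh=1.613474; start (x,ẋ)=(0.584480, 1.551264) → end (x,ẋ)=(1.509288, 3.998327)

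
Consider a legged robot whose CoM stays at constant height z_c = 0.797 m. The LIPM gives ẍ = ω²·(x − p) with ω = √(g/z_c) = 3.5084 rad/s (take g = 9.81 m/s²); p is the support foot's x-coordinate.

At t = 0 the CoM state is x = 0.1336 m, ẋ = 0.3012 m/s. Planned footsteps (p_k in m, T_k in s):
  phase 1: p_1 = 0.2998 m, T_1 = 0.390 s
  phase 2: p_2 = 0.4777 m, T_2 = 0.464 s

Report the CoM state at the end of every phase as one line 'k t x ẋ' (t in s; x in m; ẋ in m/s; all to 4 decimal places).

phase 1: p=0.2998, T=0.390, ωT=1.368276, cosh=2.091559, sinh=1.837013; start (x,ẋ)=(0.133600, 0.301200) → end (x,ẋ)=(0.109893, -0.441178)
phase 2: p=0.4777, T=0.464, ωT=1.627898, cosh=2.644749, sinh=2.448407; start (x,ẋ)=(0.109893, -0.441178) → end (x,ẋ)=(-0.802943, -4.326267)

1 0.3900 0.1099 -0.4412
2 0.8540 -0.8029 -4.3263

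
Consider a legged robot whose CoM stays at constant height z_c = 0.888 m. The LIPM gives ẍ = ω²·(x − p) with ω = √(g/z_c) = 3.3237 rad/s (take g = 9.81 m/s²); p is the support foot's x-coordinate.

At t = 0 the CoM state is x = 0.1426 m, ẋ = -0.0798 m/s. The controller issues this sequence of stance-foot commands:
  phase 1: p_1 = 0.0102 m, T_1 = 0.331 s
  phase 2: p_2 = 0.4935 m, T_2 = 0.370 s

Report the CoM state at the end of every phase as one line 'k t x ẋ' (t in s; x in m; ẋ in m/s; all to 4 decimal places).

1 0.3310 0.1991 0.4547
2 0.7010 0.1609 -0.6865

phase 1: p=0.0102, T=0.331, ωT=1.100145, cosh=1.668712, sinh=1.335889; start (x,ẋ)=(0.142600, -0.079800) → end (x,ẋ)=(0.199064, 0.454705)
phase 2: p=0.4935, T=0.370, ωT=1.229769, cosh=1.856400, sinh=1.564040; start (x,ẋ)=(0.199064, 0.454705) → end (x,ẋ)=(0.160880, -0.686483)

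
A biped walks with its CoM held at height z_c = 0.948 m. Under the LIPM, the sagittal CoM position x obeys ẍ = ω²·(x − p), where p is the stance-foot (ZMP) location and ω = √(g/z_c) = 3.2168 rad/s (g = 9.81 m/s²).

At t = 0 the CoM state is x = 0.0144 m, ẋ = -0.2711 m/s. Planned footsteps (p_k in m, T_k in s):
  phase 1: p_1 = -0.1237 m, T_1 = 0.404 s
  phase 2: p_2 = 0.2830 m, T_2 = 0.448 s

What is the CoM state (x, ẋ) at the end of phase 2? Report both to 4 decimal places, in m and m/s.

phase 1: p=-0.1237, T=0.404, ωT=1.299587, cosh=1.970213, sinh=1.697569; start (x,ẋ)=(0.014400, -0.271100) → end (x,ẋ)=(0.005322, 0.220003)
phase 2: p=0.2830, T=0.448, ωT=1.441126, cosh=2.231057, sinh=1.994396; start (x,ẋ)=(0.005322, 0.220003) → end (x,ẋ)=(-0.200116, -1.290626)

x = -0.2001, ẋ = -1.2906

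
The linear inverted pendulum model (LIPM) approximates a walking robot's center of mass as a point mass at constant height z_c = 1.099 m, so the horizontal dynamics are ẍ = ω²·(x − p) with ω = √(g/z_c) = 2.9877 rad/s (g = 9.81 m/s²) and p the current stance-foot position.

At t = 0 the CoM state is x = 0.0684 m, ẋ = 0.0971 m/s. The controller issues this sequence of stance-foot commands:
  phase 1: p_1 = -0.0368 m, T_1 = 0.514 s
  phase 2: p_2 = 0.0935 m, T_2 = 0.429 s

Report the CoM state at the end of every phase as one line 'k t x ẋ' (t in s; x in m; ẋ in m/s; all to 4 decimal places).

phase 1: p=-0.0368, T=0.514, ωT=1.535678, cosh=2.429891, sinh=2.214581; start (x,ẋ)=(0.068400, 0.097100) → end (x,ẋ)=(0.290798, 0.931999)
phase 2: p=0.0935, T=0.429, ωT=1.281723, cosh=1.940201, sinh=1.662642; start (x,ẋ)=(0.290798, 0.931999) → end (x,ẋ)=(0.994952, 2.788339)

1 0.5140 0.2908 0.9320
2 0.9430 0.9950 2.7883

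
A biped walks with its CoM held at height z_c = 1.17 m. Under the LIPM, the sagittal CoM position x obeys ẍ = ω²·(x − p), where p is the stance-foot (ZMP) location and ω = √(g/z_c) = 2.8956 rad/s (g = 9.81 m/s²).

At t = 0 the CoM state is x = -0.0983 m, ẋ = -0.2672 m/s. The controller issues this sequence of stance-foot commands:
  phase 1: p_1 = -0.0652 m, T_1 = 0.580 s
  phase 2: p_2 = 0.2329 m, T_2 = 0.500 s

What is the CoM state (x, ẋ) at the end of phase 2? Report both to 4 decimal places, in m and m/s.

x = -1.8649, ẋ = -5.8789

phase 1: p=-0.0652, T=0.580, ωT=1.679448, cosh=2.774536, sinh=2.588059; start (x,ẋ)=(-0.098300, -0.267200) → end (x,ẋ)=(-0.395858, -0.989407)
phase 2: p=0.2329, T=0.500, ωT=1.447800, cosh=2.244416, sinh=2.009330; start (x,ẋ)=(-0.395858, -0.989407) → end (x,ẋ)=(-1.864869, -5.878889)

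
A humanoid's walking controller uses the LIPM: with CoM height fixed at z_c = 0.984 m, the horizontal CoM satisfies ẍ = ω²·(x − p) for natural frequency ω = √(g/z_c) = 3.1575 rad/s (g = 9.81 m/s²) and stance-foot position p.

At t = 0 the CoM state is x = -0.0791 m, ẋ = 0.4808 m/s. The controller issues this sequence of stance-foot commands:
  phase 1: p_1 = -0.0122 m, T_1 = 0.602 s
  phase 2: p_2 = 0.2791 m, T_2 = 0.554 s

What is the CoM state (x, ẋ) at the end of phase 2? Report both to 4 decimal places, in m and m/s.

x = 1.0558, ẋ = 2.6305

phase 1: p=-0.0122, T=0.602, ωT=1.900815, cosh=3.420396, sinh=3.270949; start (x,ẋ)=(-0.079100, 0.480800) → end (x,ẋ)=(0.257051, 0.953582)
phase 2: p=0.2791, T=0.554, ωT=1.749255, cosh=2.962110, sinh=2.788207; start (x,ẋ)=(0.257051, 0.953582) → end (x,ẋ)=(1.055841, 2.630498)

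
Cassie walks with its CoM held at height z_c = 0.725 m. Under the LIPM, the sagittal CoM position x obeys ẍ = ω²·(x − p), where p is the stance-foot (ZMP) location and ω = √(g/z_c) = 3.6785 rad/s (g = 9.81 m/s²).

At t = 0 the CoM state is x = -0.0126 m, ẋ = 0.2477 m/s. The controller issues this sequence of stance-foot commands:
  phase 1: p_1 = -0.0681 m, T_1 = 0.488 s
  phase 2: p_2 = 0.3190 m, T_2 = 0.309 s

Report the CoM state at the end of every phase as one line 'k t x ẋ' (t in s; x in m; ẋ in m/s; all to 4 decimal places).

1 0.4880 0.3007 1.3637
2 0.7970 0.8057 2.2495

phase 1: p=-0.0681, T=0.488, ωT=1.795108, cosh=3.093117, sinh=2.927008; start (x,ẋ)=(-0.012600, 0.247700) → end (x,ẋ)=(0.300665, 1.363734)
phase 2: p=0.3190, T=0.309, ωT=1.136656, cosh=1.718611, sinh=1.397721; start (x,ẋ)=(0.300665, 1.363734) → end (x,ẋ)=(0.805667, 2.249455)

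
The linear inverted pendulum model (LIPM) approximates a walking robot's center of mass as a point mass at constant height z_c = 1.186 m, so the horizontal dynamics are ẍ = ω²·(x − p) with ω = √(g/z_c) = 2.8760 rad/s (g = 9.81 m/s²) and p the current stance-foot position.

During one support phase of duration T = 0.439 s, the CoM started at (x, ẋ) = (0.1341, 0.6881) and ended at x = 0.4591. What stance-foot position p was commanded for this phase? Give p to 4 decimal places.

ωT = 2.8760·0.439 = 1.262564; cosh(ωT) = 1.908700, sinh(ωT) = 1.625772
x(T) = p + (x₀−p)·cosh(ωT) + (ẋ₀/ω)·sinh(ωT) ⇒ p·(1 − cosh) = x(T) − x₀·cosh − (ẋ₀/ω)·sinh
numerator   = 0.4591 − (0.1341)·1.908700 − (0.6881/2.8760)·1.625772 = -0.185832
denominator = 1 − 1.908700 = -0.908700
p = -0.185832 / -0.908700 = 0.2045

p = 0.2045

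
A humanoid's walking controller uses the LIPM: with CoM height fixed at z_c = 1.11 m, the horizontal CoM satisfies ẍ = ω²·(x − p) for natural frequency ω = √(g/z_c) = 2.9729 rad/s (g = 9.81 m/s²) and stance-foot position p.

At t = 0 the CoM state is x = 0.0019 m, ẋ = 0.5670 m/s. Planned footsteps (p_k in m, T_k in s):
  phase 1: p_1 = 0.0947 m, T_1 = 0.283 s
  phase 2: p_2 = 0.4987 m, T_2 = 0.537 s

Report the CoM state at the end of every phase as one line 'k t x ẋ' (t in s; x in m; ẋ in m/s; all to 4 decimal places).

phase 1: p=0.0947, T=0.283, ωT=0.841331, cosh=1.375294, sinh=0.944157; start (x,ẋ)=(0.001900, 0.567000) → end (x,ẋ)=(0.147145, 0.519313)
phase 2: p=0.4987, T=0.537, ωT=1.596447, cosh=2.569041, sinh=2.366426; start (x,ẋ)=(0.147145, 0.519313) → end (x,ẋ)=(0.008914, -1.139105)

1 0.2830 0.1471 0.5193
2 0.8200 0.0089 -1.1391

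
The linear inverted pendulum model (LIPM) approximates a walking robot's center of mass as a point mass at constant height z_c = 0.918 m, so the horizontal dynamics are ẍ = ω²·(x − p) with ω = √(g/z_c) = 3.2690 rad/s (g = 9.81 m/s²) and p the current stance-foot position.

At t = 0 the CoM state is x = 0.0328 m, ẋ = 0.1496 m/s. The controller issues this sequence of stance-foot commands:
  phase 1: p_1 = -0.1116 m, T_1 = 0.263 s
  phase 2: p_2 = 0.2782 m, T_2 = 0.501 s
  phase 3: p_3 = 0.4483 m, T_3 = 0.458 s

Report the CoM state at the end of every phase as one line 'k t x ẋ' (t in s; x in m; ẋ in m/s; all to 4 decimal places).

1 0.2630 0.1339 0.6661
2 0.7640 0.3973 0.6106
3 1.2220 0.7252 1.0790

phase 1: p=-0.1116, T=0.263, ωT=0.859747, cosh=1.392916, sinh=0.969647; start (x,ẋ)=(0.032800, 0.149600) → end (x,ẋ)=(0.133911, 0.666096)
phase 2: p=0.2782, T=0.501, ωT=1.637769, cosh=2.669047, sinh=2.474634; start (x,ẋ)=(0.133911, 0.666096) → end (x,ẋ)=(0.397321, 0.610606)
phase 3: p=0.4483, T=0.458, ωT=1.497202, cosh=2.346461, sinh=2.122706; start (x,ẋ)=(0.397321, 0.610606) → end (x,ẋ)=(0.725174, 1.079015)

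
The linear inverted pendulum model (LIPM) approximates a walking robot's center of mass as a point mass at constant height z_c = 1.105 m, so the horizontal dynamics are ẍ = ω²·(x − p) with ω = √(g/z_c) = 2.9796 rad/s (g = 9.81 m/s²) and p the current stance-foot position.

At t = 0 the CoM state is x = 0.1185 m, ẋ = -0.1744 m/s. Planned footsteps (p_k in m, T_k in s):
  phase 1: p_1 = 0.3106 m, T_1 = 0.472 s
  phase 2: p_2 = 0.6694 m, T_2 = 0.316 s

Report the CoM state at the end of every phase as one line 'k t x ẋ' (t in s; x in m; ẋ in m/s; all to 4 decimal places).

phase 1: p=0.3106, T=0.472, ωT=1.406371, cosh=2.163075, sinh=1.918044; start (x,ẋ)=(0.118500, -0.174400) → end (x,ẋ)=(-0.217192, -1.475093)
phase 2: p=0.6694, T=0.316, ωT=0.941554, cosh=1.476992, sinh=1.086970; start (x,ẋ)=(-0.217192, -1.475093) → end (x,ẋ)=(-1.178209, -5.050138)

1 0.4720 -0.2172 -1.4751
2 0.7880 -1.1782 -5.0501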